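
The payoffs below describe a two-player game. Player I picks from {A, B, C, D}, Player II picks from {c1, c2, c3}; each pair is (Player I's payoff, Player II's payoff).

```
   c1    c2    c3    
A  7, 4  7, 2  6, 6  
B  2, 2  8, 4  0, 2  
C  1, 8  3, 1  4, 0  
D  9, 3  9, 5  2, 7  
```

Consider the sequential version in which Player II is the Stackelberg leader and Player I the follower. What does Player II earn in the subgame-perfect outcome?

Work backward from Player I's decision.
- c1: BR = D, leader payoff 3.
- c2: BR = D, leader payoff 5.
- c3: BR = A, leader payoff 6.
Among 3, 5, 6, the best is 6 at c3. Subgame-perfect outcome: (A, c3) with payoffs (6, 6).

6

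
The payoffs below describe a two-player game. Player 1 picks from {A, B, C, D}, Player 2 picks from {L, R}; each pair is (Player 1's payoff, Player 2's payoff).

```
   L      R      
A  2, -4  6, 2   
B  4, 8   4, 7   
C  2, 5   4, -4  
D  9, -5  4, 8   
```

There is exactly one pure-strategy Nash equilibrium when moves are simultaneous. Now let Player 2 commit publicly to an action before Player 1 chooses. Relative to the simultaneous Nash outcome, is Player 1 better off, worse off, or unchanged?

Player 1 best-responds to each possible Player 2 move:
- L → Player 1 plays D (best of 2, 4, 2, 9); Player 2 gets -5.
- R → Player 1 plays A (best of 6, 4, 4, 4); Player 2 gets 2.
Among -5, 2, the best is 2 at R. Subgame-perfect outcome: (A, R) with payoffs (6, 2).
Under simultaneous play:
Player 1's best replies: L→D; R→A.
Player 2's best replies: A→R; B→L; C→L; D→R.
Only (A, R) has each player best-responding; Nash payoffs (6, 2).
Player 1 earns 6 sequentially versus 6 at the Nash outcome: unchanged.

unchanged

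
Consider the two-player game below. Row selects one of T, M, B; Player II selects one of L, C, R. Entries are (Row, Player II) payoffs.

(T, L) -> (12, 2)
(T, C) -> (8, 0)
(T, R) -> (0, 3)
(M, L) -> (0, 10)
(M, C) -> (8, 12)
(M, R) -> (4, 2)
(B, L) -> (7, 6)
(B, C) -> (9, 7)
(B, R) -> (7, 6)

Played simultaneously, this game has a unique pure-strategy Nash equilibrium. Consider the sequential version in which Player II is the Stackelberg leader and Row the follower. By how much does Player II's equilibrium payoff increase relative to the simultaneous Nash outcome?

0

Backward induction with Player II moving first.
- L: BR = T, leader payoff 2.
- C: BR = B, leader payoff 7.
- R: BR = B, leader payoff 6.
Among 2, 7, 6, the best is 7 at C. Subgame-perfect outcome: (B, C) with payoffs (9, 7).
For the simultaneous game, intersect best replies.
Row's best replies: L→T; C→B; R→B.
Player II's best replies: T→R; M→C; B→C.
Only (B, C) has each player best-responding; Nash payoffs (9, 7).
Player II's commitment gain: 7 − 7 = 0.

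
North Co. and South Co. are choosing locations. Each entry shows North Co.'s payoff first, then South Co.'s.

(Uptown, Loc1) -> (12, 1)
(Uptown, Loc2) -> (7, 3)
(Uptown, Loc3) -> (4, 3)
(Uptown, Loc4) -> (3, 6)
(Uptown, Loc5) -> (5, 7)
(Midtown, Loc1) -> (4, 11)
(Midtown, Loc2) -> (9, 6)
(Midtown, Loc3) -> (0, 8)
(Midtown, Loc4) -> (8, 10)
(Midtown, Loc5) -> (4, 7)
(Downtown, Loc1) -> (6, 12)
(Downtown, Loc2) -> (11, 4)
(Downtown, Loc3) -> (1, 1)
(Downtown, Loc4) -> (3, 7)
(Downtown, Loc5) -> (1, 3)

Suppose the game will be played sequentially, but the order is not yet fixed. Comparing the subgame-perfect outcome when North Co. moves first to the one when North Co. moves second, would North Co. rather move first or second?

second

If North Co. leads: South Co.'s best replies are Uptown→Loc5, Midtown→Loc1, Downtown→Loc1; North Co.'s induced payoffs 5, 4, 6; outcome (Downtown, Loc1), payoffs (6, 12).
If South Co. leads: North Co.'s best replies are Loc1→Uptown, Loc2→Downtown, Loc3→Uptown, Loc4→Midtown, Loc5→Uptown; South Co.'s induced payoffs 1, 4, 3, 10, 7; outcome (Midtown, Loc4), payoffs (8, 10).
North Co. gets 6 moving first and 8 moving second, so North Co. prefers to move second.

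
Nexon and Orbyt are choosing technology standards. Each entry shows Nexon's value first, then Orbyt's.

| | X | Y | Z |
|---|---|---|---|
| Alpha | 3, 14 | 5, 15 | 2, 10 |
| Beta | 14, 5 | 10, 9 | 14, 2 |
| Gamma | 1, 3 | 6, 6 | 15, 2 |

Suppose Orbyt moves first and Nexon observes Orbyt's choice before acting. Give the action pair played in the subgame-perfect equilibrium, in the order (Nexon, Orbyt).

Nexon best-responds to each possible Orbyt move:
- X: Nexon compares 3, 14, 1 and picks Beta; Orbyt would get 5.
- Y: Nexon compares 5, 10, 6 and picks Beta; Orbyt would get 9.
- Z: Nexon compares 2, 14, 15 and picks Gamma; Orbyt would get 2.
Among 5, 9, 2, the best is 9 at Y. Subgame-perfect outcome: (Beta, Y) with payoffs (10, 9).

(Beta, Y)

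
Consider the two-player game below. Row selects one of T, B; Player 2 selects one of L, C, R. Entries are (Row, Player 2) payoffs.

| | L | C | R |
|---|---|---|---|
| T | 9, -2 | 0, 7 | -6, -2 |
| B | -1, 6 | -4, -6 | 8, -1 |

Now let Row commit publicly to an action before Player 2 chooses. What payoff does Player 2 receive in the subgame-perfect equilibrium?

7

Work backward from Player 2's decision.
- T: BR = C, leader payoff 0.
- B: BR = L, leader payoff -1.
Row's induced payoffs are 0, -1, so Row commits to T. Subgame-perfect outcome: (T, C) with payoffs (0, 7).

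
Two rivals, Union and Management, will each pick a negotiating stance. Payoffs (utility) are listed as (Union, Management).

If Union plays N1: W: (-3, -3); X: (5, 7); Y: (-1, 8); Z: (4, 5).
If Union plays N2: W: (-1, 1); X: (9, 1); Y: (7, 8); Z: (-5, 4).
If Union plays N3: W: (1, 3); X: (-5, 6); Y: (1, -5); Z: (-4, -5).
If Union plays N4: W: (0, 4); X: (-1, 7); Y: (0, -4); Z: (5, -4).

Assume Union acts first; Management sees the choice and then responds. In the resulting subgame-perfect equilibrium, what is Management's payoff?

8

Solve by backward induction (Union leads).
- N1: BR = Y, leader payoff -1.
- N2: BR = Y, leader payoff 7.
- N3: BR = X, leader payoff -5.
- N4: BR = X, leader payoff -1.
Among -1, 7, -5, -1, the best is 7 at N2. Subgame-perfect outcome: (N2, Y) with payoffs (7, 8).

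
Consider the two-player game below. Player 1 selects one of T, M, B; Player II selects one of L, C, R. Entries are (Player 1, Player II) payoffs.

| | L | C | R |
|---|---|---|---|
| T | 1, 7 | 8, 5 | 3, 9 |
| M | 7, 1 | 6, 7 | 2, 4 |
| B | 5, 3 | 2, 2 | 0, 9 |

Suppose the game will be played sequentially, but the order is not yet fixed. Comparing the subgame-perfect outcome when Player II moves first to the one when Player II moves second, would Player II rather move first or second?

If Player 1 leads: Player II's best replies are T→R, M→C, B→R; Player 1's induced payoffs 3, 6, 0; outcome (M, C), payoffs (6, 7).
If Player II leads: Player 1's best replies are L→M, C→T, R→T; Player II's induced payoffs 1, 5, 9; outcome (T, R), payoffs (3, 9).
Player II gets 9 moving first and 7 moving second, so Player II prefers to move first.

first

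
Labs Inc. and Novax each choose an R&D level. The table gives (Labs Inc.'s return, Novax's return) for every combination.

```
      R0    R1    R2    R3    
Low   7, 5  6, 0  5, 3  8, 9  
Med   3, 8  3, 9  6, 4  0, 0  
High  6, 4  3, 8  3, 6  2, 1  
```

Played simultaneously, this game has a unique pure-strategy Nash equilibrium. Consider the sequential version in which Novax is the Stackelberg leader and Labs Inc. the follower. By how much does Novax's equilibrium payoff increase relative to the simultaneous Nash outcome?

0

Solve by backward induction (Novax leads).
- R0: BR = Low, leader payoff 5.
- R1: BR = Low, leader payoff 0.
- R2: BR = Med, leader payoff 4.
- R3: BR = Low, leader payoff 9.
Maximizing over 5, 0, 4, 9, Novax chooses R3. Subgame-perfect outcome: (Low, R3) with payoffs (8, 9).
Now find the simultaneous Nash equilibrium.
Labs Inc.'s best replies: R0→Low; R1→Low; R2→Med; R3→Low.
Novax's best replies: Low→R3; Med→R1; High→R1.
Only (Low, R3) has each player best-responding; Nash payoffs (8, 9).
Novax's commitment gain: 9 − 9 = 0.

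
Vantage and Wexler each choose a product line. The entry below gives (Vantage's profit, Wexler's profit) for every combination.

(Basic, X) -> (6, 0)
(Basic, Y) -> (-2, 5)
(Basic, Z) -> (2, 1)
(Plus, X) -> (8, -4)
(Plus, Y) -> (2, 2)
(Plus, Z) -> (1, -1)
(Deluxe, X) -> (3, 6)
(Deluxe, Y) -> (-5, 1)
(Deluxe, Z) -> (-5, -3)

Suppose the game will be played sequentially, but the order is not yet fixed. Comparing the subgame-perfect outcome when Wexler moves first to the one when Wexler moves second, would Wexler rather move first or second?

second

If Vantage leads: Wexler's best replies are Basic→Y, Plus→Y, Deluxe→X; Vantage's induced payoffs -2, 2, 3; outcome (Deluxe, X), payoffs (3, 6).
If Wexler leads: Vantage's best replies are X→Plus, Y→Plus, Z→Basic; Wexler's induced payoffs -4, 2, 1; outcome (Plus, Y), payoffs (2, 2).
Wexler gets 2 moving first and 6 moving second, so Wexler prefers to move second.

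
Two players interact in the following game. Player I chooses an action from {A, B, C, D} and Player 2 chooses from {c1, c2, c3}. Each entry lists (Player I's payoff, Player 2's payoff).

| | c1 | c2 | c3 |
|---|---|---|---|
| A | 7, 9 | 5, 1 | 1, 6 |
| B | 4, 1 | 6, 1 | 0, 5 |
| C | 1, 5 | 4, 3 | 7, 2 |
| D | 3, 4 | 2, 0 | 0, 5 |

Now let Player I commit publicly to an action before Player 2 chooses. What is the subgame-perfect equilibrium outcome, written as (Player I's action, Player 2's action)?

Work backward from Player 2's decision.
- A: Player 2 compares 9, 1, 6 and picks c1; Player I would get 7.
- B: Player 2 compares 1, 1, 5 and picks c3; Player I would get 0.
- C: Player 2 compares 5, 3, 2 and picks c1; Player I would get 1.
- D: Player 2 compares 4, 0, 5 and picks c3; Player I would get 0.
Player I's induced payoffs are 7, 0, 1, 0, so Player I commits to A. Subgame-perfect outcome: (A, c1) with payoffs (7, 9).

(A, c1)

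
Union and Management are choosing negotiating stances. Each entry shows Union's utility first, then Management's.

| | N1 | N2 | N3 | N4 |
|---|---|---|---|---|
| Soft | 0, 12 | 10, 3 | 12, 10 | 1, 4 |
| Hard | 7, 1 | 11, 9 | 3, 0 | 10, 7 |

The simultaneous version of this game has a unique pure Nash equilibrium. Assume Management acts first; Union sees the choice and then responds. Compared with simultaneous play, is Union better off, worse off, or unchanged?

Backward induction with Management moving first.
- N1: Union compares 0, 7 and picks Hard; Management would get 1.
- N2: Union compares 10, 11 and picks Hard; Management would get 9.
- N3: Union compares 12, 3 and picks Soft; Management would get 10.
- N4: Union compares 1, 10 and picks Hard; Management would get 7.
Management's induced payoffs are 1, 9, 10, 7, so Management commits to N3. Subgame-perfect outcome: (Soft, N3) with payoffs (12, 10).
Now find the simultaneous Nash equilibrium.
Union's best replies: N1→Hard; N2→Hard; N3→Soft; N4→Hard.
Management's best replies: Soft→N1; Hard→N2.
The unique mutual best reply is (Hard, N2), giving (11, 9).
Union earns 12 sequentially versus 11 at the Nash outcome: better off.

better off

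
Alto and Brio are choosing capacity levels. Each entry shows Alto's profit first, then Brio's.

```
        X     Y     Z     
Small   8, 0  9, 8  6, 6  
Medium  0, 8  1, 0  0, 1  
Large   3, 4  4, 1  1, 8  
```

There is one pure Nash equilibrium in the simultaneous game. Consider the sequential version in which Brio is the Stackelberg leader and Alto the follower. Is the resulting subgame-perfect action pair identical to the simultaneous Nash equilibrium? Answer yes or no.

yes

Backward induction with Brio moving first.
- X → Alto plays Small (best of 8, 0, 3); Brio gets 0.
- Y → Alto plays Small (best of 9, 1, 4); Brio gets 8.
- Z → Alto plays Small (best of 6, 0, 1); Brio gets 6.
Maximizing over 0, 8, 6, Brio chooses Y. Subgame-perfect outcome: (Small, Y) with payoffs (9, 8).
Under simultaneous play:
Alto's best replies: X→Small; Y→Small; Z→Small.
Brio's best replies: Small→Y; Medium→X; Large→Z.
The unique mutual best reply is (Small, Y), giving (9, 8).
Sequential outcome (Small, Y) coincides with the Nash profile (Small, Y).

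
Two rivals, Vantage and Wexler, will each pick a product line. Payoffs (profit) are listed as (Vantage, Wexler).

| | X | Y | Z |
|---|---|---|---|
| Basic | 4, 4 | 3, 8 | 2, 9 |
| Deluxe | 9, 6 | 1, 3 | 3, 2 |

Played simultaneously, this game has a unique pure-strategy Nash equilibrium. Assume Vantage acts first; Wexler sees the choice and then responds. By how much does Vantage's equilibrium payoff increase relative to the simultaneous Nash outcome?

0

Work backward from Wexler's decision.
- Basic: BR = Z, leader payoff 2.
- Deluxe: BR = X, leader payoff 9.
Among 2, 9, the best is 9 at Deluxe. Subgame-perfect outcome: (Deluxe, X) with payoffs (9, 6).
Now find the simultaneous Nash equilibrium.
Vantage's best replies: X→Deluxe; Y→Basic; Z→Deluxe.
Wexler's best replies: Basic→Z; Deluxe→X.
Only (Deluxe, X) has each player best-responding; Nash payoffs (9, 6).
Vantage's commitment gain: 9 − 9 = 0.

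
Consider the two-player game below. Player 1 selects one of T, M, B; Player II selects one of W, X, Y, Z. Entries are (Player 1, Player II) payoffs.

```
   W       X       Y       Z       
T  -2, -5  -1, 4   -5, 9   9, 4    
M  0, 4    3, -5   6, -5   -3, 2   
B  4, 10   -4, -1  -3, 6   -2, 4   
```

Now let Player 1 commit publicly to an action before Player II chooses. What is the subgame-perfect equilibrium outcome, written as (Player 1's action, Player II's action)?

(B, W)

Work backward from Player II's decision.
- T: BR = Y, leader payoff -5.
- M: BR = W, leader payoff 0.
- B: BR = W, leader payoff 4.
Player 1's induced payoffs are -5, 0, 4, so Player 1 commits to B. Subgame-perfect outcome: (B, W) with payoffs (4, 10).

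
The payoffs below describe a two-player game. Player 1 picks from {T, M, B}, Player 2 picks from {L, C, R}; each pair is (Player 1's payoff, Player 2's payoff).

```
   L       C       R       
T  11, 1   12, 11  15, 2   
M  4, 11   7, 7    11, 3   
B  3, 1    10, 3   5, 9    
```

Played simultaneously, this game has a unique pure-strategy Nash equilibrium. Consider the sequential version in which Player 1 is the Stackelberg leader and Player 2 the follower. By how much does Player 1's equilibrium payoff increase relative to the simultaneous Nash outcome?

Player 2 best-responds to each possible Player 1 move:
- T: Player 2 compares 1, 11, 2 and picks C; Player 1 would get 12.
- M: Player 2 compares 11, 7, 3 and picks L; Player 1 would get 4.
- B: Player 2 compares 1, 3, 9 and picks R; Player 1 would get 5.
Player 1's induced payoffs are 12, 4, 5, so Player 1 commits to T. Subgame-perfect outcome: (T, C) with payoffs (12, 11).
Under simultaneous play:
Player 1's best replies: L→T; C→T; R→T.
Player 2's best replies: T→C; M→L; B→R.
Only (T, C) has each player best-responding; Nash payoffs (12, 11).
Player 1's commitment gain: 12 − 12 = 0.

0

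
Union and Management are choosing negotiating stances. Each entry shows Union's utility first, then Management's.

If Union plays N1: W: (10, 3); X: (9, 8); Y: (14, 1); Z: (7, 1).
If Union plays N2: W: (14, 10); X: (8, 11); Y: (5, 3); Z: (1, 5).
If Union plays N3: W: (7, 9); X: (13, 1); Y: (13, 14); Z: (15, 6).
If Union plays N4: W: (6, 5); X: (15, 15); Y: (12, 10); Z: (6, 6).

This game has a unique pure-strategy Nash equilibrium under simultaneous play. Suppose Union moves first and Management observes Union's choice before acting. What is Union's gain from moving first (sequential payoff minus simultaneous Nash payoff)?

0

Backward induction with Union moving first.
- N1: BR = X, leader payoff 9.
- N2: BR = X, leader payoff 8.
- N3: BR = Y, leader payoff 13.
- N4: BR = X, leader payoff 15.
Union's induced payoffs are 9, 8, 13, 15, so Union commits to N4. Subgame-perfect outcome: (N4, X) with payoffs (15, 15).
Now find the simultaneous Nash equilibrium.
Union's best replies: W→N2; X→N4; Y→N1; Z→N3.
Management's best replies: N1→X; N2→X; N3→Y; N4→X.
The unique mutual best reply is (N4, X), giving (15, 15).
Union's commitment gain: 15 − 15 = 0.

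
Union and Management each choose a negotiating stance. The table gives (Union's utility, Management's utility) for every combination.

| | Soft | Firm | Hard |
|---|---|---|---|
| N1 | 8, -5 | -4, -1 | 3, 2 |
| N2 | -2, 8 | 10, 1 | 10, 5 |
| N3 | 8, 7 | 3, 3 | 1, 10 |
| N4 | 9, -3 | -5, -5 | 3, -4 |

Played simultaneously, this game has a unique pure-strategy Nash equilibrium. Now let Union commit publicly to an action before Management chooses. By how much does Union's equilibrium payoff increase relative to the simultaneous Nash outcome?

Work backward from Management's decision.
- N1 → Management plays Hard (best of -5, -1, 2); Union gets 3.
- N2 → Management plays Soft (best of 8, 1, 5); Union gets -2.
- N3 → Management plays Hard (best of 7, 3, 10); Union gets 1.
- N4 → Management plays Soft (best of -3, -5, -4); Union gets 9.
Maximizing over 3, -2, 1, 9, Union chooses N4. Subgame-perfect outcome: (N4, Soft) with payoffs (9, -3).
Under simultaneous play:
Union's best replies: Soft→N4; Firm→N2; Hard→N2.
Management's best replies: N1→Hard; N2→Soft; N3→Hard; N4→Soft.
Only (N4, Soft) has each player best-responding; Nash payoffs (9, -3).
Union's commitment gain: 9 − 9 = 0.

0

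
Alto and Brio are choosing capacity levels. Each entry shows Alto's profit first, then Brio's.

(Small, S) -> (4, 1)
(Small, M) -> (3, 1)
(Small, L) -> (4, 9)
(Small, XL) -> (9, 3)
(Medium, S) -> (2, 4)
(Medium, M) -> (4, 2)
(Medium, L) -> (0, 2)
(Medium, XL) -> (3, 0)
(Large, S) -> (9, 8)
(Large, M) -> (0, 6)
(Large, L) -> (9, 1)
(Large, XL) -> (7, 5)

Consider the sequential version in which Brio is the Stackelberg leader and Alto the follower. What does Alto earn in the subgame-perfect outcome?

9

Alto best-responds to each possible Brio move:
- S: BR = Large, leader payoff 8.
- M: BR = Medium, leader payoff 2.
- L: BR = Large, leader payoff 1.
- XL: BR = Small, leader payoff 3.
Maximizing over 8, 2, 1, 3, Brio chooses S. Subgame-perfect outcome: (Large, S) with payoffs (9, 8).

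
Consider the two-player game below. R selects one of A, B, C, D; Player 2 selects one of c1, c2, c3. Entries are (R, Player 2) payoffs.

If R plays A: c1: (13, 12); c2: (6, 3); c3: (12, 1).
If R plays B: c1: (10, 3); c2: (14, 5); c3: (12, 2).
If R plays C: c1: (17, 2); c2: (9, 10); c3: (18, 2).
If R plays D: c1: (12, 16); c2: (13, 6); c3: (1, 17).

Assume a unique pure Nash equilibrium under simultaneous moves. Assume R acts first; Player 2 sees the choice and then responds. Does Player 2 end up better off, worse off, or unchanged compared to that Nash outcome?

unchanged

Solve by backward induction (R leads).
- A: Player 2 compares 12, 3, 1 and picks c1; R would get 13.
- B: Player 2 compares 3, 5, 2 and picks c2; R would get 14.
- C: Player 2 compares 2, 10, 2 and picks c2; R would get 9.
- D: Player 2 compares 16, 6, 17 and picks c3; R would get 1.
Maximizing over 13, 14, 9, 1, R chooses B. Subgame-perfect outcome: (B, c2) with payoffs (14, 5).
For the simultaneous game, intersect best replies.
R's best replies: c1→C; c2→B; c3→C.
Player 2's best replies: A→c1; B→c2; C→c2; D→c3.
Only (B, c2) has each player best-responding; Nash payoffs (14, 5).
Player 2 earns 5 sequentially versus 5 at the Nash outcome: unchanged.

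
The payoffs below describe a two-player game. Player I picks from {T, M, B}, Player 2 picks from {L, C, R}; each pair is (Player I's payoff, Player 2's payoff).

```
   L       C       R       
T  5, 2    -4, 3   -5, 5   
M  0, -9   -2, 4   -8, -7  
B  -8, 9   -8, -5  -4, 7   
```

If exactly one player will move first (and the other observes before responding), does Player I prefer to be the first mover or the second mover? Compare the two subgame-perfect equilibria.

If Player I leads: Player 2's best replies are T→R, M→C, B→L; Player I's induced payoffs -5, -2, -8; outcome (M, C), payoffs (-2, 4).
If Player 2 leads: Player I's best replies are L→T, C→M, R→B; Player 2's induced payoffs 2, 4, 7; outcome (B, R), payoffs (-4, 7).
Player I gets -2 moving first and -4 moving second, so Player I prefers to move first.

first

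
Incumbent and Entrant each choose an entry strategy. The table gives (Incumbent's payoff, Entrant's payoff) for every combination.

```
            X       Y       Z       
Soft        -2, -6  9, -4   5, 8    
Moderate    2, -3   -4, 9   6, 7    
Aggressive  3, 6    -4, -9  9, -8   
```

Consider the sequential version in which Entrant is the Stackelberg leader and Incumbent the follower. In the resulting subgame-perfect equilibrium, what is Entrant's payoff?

Solve by backward induction (Entrant leads).
- X → Incumbent plays Aggressive (best of -2, 2, 3); Entrant gets 6.
- Y → Incumbent plays Soft (best of 9, -4, -4); Entrant gets -4.
- Z → Incumbent plays Aggressive (best of 5, 6, 9); Entrant gets -8.
Among 6, -4, -8, the best is 6 at X. Subgame-perfect outcome: (Aggressive, X) with payoffs (3, 6).

6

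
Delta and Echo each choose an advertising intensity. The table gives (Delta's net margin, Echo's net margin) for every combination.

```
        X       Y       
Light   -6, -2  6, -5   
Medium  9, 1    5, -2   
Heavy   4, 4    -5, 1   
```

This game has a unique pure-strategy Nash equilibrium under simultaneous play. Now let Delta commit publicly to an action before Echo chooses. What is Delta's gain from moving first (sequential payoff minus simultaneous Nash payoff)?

0

Work backward from Echo's decision.
- Light: BR = X, leader payoff -6.
- Medium: BR = X, leader payoff 9.
- Heavy: BR = X, leader payoff 4.
Delta's induced payoffs are -6, 9, 4, so Delta commits to Medium. Subgame-perfect outcome: (Medium, X) with payoffs (9, 1).
Now find the simultaneous Nash equilibrium.
Delta's best replies: X→Medium; Y→Light.
Echo's best replies: Light→X; Medium→X; Heavy→X.
Only (Medium, X) has each player best-responding; Nash payoffs (9, 1).
Delta's commitment gain: 9 − 9 = 0.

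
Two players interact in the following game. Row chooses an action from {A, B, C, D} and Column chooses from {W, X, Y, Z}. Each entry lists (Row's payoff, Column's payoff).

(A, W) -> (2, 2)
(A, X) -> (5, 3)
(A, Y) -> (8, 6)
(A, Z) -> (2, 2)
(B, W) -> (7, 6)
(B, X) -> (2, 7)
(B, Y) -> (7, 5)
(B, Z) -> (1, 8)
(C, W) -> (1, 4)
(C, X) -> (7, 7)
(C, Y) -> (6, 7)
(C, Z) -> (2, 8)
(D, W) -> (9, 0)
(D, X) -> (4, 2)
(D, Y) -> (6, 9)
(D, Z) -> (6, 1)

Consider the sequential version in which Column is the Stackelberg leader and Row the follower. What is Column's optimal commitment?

X

Solve by backward induction (Column leads).
- W → Row plays D (best of 2, 7, 1, 9); Column gets 0.
- X → Row plays C (best of 5, 2, 7, 4); Column gets 7.
- Y → Row plays A (best of 8, 7, 6, 6); Column gets 6.
- Z → Row plays D (best of 2, 1, 2, 6); Column gets 1.
Among 0, 7, 6, 1, the best is 7 at X. Subgame-perfect outcome: (C, X) with payoffs (7, 7).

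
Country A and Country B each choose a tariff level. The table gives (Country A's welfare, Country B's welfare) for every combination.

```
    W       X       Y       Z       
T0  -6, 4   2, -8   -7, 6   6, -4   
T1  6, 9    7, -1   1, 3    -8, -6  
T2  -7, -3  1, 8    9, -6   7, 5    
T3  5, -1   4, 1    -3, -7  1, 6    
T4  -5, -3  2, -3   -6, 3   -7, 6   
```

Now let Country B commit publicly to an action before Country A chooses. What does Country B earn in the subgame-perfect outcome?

Solve by backward induction (Country B leads).
- W: BR = T1, leader payoff 9.
- X: BR = T1, leader payoff -1.
- Y: BR = T2, leader payoff -6.
- Z: BR = T2, leader payoff 5.
Country B's induced payoffs are 9, -1, -6, 5, so Country B commits to W. Subgame-perfect outcome: (T1, W) with payoffs (6, 9).

9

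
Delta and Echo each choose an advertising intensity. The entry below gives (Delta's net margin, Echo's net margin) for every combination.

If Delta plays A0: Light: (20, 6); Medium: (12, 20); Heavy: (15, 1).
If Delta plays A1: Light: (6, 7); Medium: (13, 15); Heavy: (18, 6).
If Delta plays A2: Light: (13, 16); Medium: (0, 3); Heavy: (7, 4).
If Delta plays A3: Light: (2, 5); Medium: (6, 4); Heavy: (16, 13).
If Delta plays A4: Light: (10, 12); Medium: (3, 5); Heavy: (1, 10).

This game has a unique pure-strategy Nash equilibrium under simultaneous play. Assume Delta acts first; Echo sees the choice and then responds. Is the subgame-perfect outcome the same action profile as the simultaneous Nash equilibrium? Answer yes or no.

no

Backward induction with Delta moving first.
- A0: Echo compares 6, 20, 1 and picks Medium; Delta would get 12.
- A1: Echo compares 7, 15, 6 and picks Medium; Delta would get 13.
- A2: Echo compares 16, 3, 4 and picks Light; Delta would get 13.
- A3: Echo compares 5, 4, 13 and picks Heavy; Delta would get 16.
- A4: Echo compares 12, 5, 10 and picks Light; Delta would get 10.
Delta's induced payoffs are 12, 13, 13, 16, 10, so Delta commits to A3. Subgame-perfect outcome: (A3, Heavy) with payoffs (16, 13).
Under simultaneous play:
Delta's best replies: Light→A0; Medium→A1; Heavy→A1.
Echo's best replies: A0→Medium; A1→Medium; A2→Light; A3→Heavy; A4→Light.
Only (A1, Medium) has each player best-responding; Nash payoffs (13, 15).
Sequential outcome (A3, Heavy) differs from the Nash profile (A1, Medium).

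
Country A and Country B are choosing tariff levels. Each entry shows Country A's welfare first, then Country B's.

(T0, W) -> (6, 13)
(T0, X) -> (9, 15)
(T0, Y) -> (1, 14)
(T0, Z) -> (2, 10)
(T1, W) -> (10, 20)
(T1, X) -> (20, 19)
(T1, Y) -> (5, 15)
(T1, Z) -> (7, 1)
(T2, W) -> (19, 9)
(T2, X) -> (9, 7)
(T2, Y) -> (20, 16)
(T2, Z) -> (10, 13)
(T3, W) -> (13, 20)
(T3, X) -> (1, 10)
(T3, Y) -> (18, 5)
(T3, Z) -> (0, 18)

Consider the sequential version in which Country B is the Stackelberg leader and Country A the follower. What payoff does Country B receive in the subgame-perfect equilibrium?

Work backward from Country A's decision.
- W: BR = T2, leader payoff 9.
- X: BR = T1, leader payoff 19.
- Y: BR = T2, leader payoff 16.
- Z: BR = T2, leader payoff 13.
Maximizing over 9, 19, 16, 13, Country B chooses X. Subgame-perfect outcome: (T1, X) with payoffs (20, 19).

19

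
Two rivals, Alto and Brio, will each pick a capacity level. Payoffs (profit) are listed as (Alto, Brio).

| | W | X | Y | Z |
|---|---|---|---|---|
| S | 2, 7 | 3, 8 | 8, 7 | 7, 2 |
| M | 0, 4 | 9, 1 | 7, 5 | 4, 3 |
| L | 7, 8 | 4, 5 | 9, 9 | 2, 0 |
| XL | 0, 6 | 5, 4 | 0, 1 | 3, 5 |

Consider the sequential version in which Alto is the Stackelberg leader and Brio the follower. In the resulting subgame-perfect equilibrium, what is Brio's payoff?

Brio best-responds to each possible Alto move:
- S → Brio plays X (best of 7, 8, 7, 2); Alto gets 3.
- M → Brio plays Y (best of 4, 1, 5, 3); Alto gets 7.
- L → Brio plays Y (best of 8, 5, 9, 0); Alto gets 9.
- XL → Brio plays W (best of 6, 4, 1, 5); Alto gets 0.
Among 3, 7, 9, 0, the best is 9 at L. Subgame-perfect outcome: (L, Y) with payoffs (9, 9).

9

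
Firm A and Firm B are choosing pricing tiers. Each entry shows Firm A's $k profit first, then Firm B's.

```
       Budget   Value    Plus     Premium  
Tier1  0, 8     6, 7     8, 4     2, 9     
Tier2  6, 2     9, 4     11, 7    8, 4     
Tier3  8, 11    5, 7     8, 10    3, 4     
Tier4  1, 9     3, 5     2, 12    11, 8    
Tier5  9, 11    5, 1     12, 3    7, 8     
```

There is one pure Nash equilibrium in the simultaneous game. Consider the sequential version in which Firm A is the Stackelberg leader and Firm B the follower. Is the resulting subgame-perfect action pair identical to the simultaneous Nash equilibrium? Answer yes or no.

no

Work backward from Firm B's decision.
- Tier1: BR = Premium, leader payoff 2.
- Tier2: BR = Plus, leader payoff 11.
- Tier3: BR = Budget, leader payoff 8.
- Tier4: BR = Plus, leader payoff 2.
- Tier5: BR = Budget, leader payoff 9.
Maximizing over 2, 11, 8, 2, 9, Firm A chooses Tier2. Subgame-perfect outcome: (Tier2, Plus) with payoffs (11, 7).
Under simultaneous play:
Firm A's best replies: Budget→Tier5; Value→Tier2; Plus→Tier5; Premium→Tier4.
Firm B's best replies: Tier1→Premium; Tier2→Plus; Tier3→Budget; Tier4→Plus; Tier5→Budget.
Only (Tier5, Budget) has each player best-responding; Nash payoffs (9, 11).
Sequential outcome (Tier2, Plus) differs from the Nash profile (Tier5, Budget).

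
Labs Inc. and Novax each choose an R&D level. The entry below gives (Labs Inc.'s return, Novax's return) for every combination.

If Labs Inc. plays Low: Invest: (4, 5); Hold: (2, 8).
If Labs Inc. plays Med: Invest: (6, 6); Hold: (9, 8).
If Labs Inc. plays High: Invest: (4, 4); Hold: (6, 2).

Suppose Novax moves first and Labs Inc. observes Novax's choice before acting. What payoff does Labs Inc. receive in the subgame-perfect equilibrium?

Labs Inc. best-responds to each possible Novax move:
- Invest: BR = Med, leader payoff 6.
- Hold: BR = Med, leader payoff 8.
Novax's induced payoffs are 6, 8, so Novax commits to Hold. Subgame-perfect outcome: (Med, Hold) with payoffs (9, 8).

9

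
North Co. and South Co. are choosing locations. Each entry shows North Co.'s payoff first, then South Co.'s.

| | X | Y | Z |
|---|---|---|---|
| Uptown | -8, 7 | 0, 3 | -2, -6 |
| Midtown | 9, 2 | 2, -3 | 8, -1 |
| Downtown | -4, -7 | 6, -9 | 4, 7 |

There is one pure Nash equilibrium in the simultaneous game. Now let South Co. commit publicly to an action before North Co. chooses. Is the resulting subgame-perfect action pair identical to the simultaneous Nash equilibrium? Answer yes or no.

yes

Work backward from North Co.'s decision.
- X: North Co. compares -8, 9, -4 and picks Midtown; South Co. would get 2.
- Y: North Co. compares 0, 2, 6 and picks Downtown; South Co. would get -9.
- Z: North Co. compares -2, 8, 4 and picks Midtown; South Co. would get -1.
South Co.'s induced payoffs are 2, -9, -1, so South Co. commits to X. Subgame-perfect outcome: (Midtown, X) with payoffs (9, 2).
For the simultaneous game, intersect best replies.
North Co.'s best replies: X→Midtown; Y→Downtown; Z→Midtown.
South Co.'s best replies: Uptown→X; Midtown→X; Downtown→Z.
Only (Midtown, X) has each player best-responding; Nash payoffs (9, 2).
Sequential outcome (Midtown, X) coincides with the Nash profile (Midtown, X).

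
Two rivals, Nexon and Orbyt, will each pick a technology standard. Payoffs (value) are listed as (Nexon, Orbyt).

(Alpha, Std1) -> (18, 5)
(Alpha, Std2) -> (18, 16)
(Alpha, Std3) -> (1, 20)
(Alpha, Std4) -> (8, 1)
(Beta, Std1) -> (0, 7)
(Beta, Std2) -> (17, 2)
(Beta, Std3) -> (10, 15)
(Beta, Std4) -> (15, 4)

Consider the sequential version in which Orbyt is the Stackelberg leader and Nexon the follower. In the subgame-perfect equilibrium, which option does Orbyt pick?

Std2

Nexon best-responds to each possible Orbyt move:
- Std1: Nexon compares 18, 0 and picks Alpha; Orbyt would get 5.
- Std2: Nexon compares 18, 17 and picks Alpha; Orbyt would get 16.
- Std3: Nexon compares 1, 10 and picks Beta; Orbyt would get 15.
- Std4: Nexon compares 8, 15 and picks Beta; Orbyt would get 4.
Orbyt's induced payoffs are 5, 16, 15, 4, so Orbyt commits to Std2. Subgame-perfect outcome: (Alpha, Std2) with payoffs (18, 16).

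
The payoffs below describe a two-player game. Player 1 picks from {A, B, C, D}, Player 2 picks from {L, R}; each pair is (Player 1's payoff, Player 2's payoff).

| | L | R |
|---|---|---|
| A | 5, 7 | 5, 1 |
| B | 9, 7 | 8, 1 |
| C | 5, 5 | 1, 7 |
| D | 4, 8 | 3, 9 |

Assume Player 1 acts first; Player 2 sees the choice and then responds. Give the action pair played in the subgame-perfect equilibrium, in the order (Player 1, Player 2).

Backward induction with Player 1 moving first.
- A → Player 2 plays L (best of 7, 1); Player 1 gets 5.
- B → Player 2 plays L (best of 7, 1); Player 1 gets 9.
- C → Player 2 plays R (best of 5, 7); Player 1 gets 1.
- D → Player 2 plays R (best of 8, 9); Player 1 gets 3.
Among 5, 9, 1, 3, the best is 9 at B. Subgame-perfect outcome: (B, L) with payoffs (9, 7).

(B, L)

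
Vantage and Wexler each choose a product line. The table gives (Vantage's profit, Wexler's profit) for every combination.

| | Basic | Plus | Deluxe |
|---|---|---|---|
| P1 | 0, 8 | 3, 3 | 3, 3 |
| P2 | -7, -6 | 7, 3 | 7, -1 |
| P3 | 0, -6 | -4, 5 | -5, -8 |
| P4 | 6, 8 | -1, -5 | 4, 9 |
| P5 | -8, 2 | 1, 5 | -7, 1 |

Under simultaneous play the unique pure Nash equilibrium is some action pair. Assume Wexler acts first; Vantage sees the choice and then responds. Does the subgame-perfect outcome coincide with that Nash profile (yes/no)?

Work backward from Vantage's decision.
- Basic: BR = P4, leader payoff 8.
- Plus: BR = P2, leader payoff 3.
- Deluxe: BR = P2, leader payoff -1.
Among 8, 3, -1, the best is 8 at Basic. Subgame-perfect outcome: (P4, Basic) with payoffs (6, 8).
Under simultaneous play:
Vantage's best replies: Basic→P4; Plus→P2; Deluxe→P2.
Wexler's best replies: P1→Basic; P2→Plus; P3→Plus; P4→Deluxe; P5→Plus.
The unique mutual best reply is (P2, Plus), giving (7, 3).
Sequential outcome (P4, Basic) differs from the Nash profile (P2, Plus).

no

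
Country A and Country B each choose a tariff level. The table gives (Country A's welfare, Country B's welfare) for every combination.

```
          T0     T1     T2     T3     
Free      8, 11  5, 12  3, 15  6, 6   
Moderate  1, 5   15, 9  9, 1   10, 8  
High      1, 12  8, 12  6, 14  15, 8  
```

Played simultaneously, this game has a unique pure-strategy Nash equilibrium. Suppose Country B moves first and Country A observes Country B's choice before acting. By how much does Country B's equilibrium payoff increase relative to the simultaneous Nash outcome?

Country A best-responds to each possible Country B move:
- T0: BR = Free, leader payoff 11.
- T1: BR = Moderate, leader payoff 9.
- T2: BR = Moderate, leader payoff 1.
- T3: BR = High, leader payoff 8.
Country B's induced payoffs are 11, 9, 1, 8, so Country B commits to T0. Subgame-perfect outcome: (Free, T0) with payoffs (8, 11).
Now find the simultaneous Nash equilibrium.
Country A's best replies: T0→Free; T1→Moderate; T2→Moderate; T3→High.
Country B's best replies: Free→T2; Moderate→T1; High→T2.
Only (Moderate, T1) has each player best-responding; Nash payoffs (15, 9).
Country B's commitment gain: 11 − 9 = 2.

2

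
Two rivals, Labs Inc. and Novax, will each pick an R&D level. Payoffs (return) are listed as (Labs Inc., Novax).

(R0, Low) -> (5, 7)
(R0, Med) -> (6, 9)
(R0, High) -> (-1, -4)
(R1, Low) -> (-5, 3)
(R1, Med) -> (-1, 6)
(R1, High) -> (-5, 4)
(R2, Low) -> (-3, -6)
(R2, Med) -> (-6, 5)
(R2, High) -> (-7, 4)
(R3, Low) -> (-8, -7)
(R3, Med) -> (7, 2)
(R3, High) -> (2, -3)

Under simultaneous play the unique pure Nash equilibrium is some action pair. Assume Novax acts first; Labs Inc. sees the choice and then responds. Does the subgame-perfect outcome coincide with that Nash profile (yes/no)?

no

Labs Inc. best-responds to each possible Novax move:
- Low: BR = R0, leader payoff 7.
- Med: BR = R3, leader payoff 2.
- High: BR = R3, leader payoff -3.
Among 7, 2, -3, the best is 7 at Low. Subgame-perfect outcome: (R0, Low) with payoffs (5, 7).
Under simultaneous play:
Labs Inc.'s best replies: Low→R0; Med→R3; High→R3.
Novax's best replies: R0→Med; R1→Med; R2→Med; R3→Med.
Only (R3, Med) has each player best-responding; Nash payoffs (7, 2).
Sequential outcome (R0, Low) differs from the Nash profile (R3, Med).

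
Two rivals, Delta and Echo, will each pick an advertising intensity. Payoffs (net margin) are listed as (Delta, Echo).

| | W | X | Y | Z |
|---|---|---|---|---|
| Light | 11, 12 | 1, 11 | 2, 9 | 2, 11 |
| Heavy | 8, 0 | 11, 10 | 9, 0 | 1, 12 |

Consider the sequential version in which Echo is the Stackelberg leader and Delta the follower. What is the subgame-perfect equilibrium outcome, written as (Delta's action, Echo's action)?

Backward induction with Echo moving first.
- W: BR = Light, leader payoff 12.
- X: BR = Heavy, leader payoff 10.
- Y: BR = Heavy, leader payoff 0.
- Z: BR = Light, leader payoff 11.
Maximizing over 12, 10, 0, 11, Echo chooses W. Subgame-perfect outcome: (Light, W) with payoffs (11, 12).

(Light, W)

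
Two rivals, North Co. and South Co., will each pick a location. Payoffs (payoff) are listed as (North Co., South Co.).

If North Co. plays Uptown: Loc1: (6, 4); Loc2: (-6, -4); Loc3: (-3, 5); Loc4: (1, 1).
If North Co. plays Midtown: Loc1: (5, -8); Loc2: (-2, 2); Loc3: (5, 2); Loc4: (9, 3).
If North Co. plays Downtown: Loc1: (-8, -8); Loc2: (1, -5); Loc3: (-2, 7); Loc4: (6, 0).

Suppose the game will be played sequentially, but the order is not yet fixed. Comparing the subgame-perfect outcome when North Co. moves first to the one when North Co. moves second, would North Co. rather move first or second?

If North Co. leads: South Co.'s best replies are Uptown→Loc3, Midtown→Loc4, Downtown→Loc3; North Co.'s induced payoffs -3, 9, -2; outcome (Midtown, Loc4), payoffs (9, 3).
If South Co. leads: North Co.'s best replies are Loc1→Uptown, Loc2→Downtown, Loc3→Midtown, Loc4→Midtown; South Co.'s induced payoffs 4, -5, 2, 3; outcome (Uptown, Loc1), payoffs (6, 4).
North Co. gets 9 moving first and 6 moving second, so North Co. prefers to move first.

first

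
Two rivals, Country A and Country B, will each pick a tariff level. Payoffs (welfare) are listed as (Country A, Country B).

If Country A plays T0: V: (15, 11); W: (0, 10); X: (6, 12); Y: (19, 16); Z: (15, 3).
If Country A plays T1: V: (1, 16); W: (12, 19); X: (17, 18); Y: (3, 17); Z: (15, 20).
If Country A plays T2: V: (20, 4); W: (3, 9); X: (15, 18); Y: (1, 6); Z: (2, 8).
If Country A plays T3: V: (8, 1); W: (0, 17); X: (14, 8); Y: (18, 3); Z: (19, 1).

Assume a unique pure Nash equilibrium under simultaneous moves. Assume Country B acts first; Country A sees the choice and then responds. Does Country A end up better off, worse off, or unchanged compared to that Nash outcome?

Solve by backward induction (Country B leads).
- V: Country A compares 15, 1, 20, 8 and picks T2; Country B would get 4.
- W: Country A compares 0, 12, 3, 0 and picks T1; Country B would get 19.
- X: Country A compares 6, 17, 15, 14 and picks T1; Country B would get 18.
- Y: Country A compares 19, 3, 1, 18 and picks T0; Country B would get 16.
- Z: Country A compares 15, 15, 2, 19 and picks T3; Country B would get 1.
Country B's induced payoffs are 4, 19, 18, 16, 1, so Country B commits to W. Subgame-perfect outcome: (T1, W) with payoffs (12, 19).
For the simultaneous game, intersect best replies.
Country A's best replies: V→T2; W→T1; X→T1; Y→T0; Z→T3.
Country B's best replies: T0→Y; T1→Z; T2→X; T3→W.
The unique mutual best reply is (T0, Y), giving (19, 16).
Country A earns 12 sequentially versus 19 at the Nash outcome: worse off.

worse off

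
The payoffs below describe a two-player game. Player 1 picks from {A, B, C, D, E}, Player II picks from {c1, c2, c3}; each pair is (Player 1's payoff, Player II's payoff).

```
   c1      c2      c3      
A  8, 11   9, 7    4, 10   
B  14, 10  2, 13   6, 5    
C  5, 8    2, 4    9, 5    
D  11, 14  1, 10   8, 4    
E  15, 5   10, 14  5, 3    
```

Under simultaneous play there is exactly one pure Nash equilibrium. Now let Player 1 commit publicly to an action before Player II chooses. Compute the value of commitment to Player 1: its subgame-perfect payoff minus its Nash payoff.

Solve by backward induction (Player 1 leads).
- A: BR = c1, leader payoff 8.
- B: BR = c2, leader payoff 2.
- C: BR = c1, leader payoff 5.
- D: BR = c1, leader payoff 11.
- E: BR = c2, leader payoff 10.
Among 8, 2, 5, 11, 10, the best is 11 at D. Subgame-perfect outcome: (D, c1) with payoffs (11, 14).
Now find the simultaneous Nash equilibrium.
Player 1's best replies: c1→E; c2→E; c3→C.
Player II's best replies: A→c1; B→c2; C→c1; D→c1; E→c2.
The unique mutual best reply is (E, c2), giving (10, 14).
Player 1's commitment gain: 11 − 10 = 1.

1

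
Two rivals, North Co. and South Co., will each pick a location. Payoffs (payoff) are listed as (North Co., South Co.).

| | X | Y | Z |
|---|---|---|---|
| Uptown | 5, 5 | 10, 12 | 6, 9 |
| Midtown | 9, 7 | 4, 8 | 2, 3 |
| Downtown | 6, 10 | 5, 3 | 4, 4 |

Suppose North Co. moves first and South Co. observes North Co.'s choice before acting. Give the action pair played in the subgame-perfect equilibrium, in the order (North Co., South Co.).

Work backward from South Co.'s decision.
- Uptown: South Co. compares 5, 12, 9 and picks Y; North Co. would get 10.
- Midtown: South Co. compares 7, 8, 3 and picks Y; North Co. would get 4.
- Downtown: South Co. compares 10, 3, 4 and picks X; North Co. would get 6.
Among 10, 4, 6, the best is 10 at Uptown. Subgame-perfect outcome: (Uptown, Y) with payoffs (10, 12).

(Uptown, Y)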